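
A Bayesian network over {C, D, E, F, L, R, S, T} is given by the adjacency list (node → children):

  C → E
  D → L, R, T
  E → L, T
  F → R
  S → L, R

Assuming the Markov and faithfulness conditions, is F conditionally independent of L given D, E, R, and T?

Enumerating the 3 paths from F to L and testing each for blocking by {D, E, R, T}:
Path 1: F → R ← D → L
  D is a fork here and D is conditioned on, so the path is blocked at D.
Path 2: F → R ← D → T ← E → L
  D is a fork here and D is conditioned on, so the path is blocked at D.
Path 3: F → R ← S → L
  R is a collider and R is conditioned on, which opens it; S is a fork and S is not conditioned on — no node blocks this path, so it is active.
Because an active path exists, F and L are not d-separated.

No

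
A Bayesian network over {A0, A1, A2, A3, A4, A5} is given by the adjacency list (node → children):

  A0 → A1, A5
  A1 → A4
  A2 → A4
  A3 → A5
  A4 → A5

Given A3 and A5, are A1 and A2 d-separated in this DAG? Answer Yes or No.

No

There are 2 undirected paths between A1 and A2; checking each against the conditioning set {A3, A5}:
  1. A1 ← A0 → A5 ← A4 ← A2 — A0:fork[open]; A5:collider[open]; A4:chain[open] ⇒ active
  2. A1 → A4 ← A2 — A4:collider[open] ⇒ active
At least one path is unblocked, so d-separation fails.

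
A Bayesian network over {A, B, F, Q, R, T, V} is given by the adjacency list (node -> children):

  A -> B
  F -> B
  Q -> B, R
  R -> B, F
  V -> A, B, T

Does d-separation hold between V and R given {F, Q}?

6 paths connect V and R; each must be blocked for d-separation to hold:
Path 1: V → A → B ← F ← R
  B is a collider here and neither B nor any of its descendants is conditioned on, so the collider stays closed — the path is blocked at B.
Path 2: V → A → B ← R
  B is a collider here and neither B nor any of its descendants is conditioned on, so the collider stays closed — the path is blocked at B.
Path 3: V → A → B ← Q → R
  B is a collider here and neither B nor any of its descendants is conditioned on, so the collider stays closed — the path is blocked at B.
Path 4: V → B ← F ← R
  B is a collider here and neither B nor any of its descendants is conditioned on, so the collider stays closed — the path is blocked at B.
Path 5: V → B ← R
  B is a collider here and neither B nor any of its descendants is conditioned on, so the collider stays closed — the path is blocked at B.
Path 6: V → B ← Q → R
  B is a collider here and neither B nor any of its descendants is conditioned on, so the collider stays closed — the path is blocked at B.
Every path is blocked, so V and R are d-separated given {F, Q}.

Yes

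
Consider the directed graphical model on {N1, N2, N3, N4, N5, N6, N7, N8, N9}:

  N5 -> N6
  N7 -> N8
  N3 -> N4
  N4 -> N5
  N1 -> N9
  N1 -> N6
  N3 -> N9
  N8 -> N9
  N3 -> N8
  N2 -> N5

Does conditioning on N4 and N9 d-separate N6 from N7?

Enumerating the 4 paths from N6 to N7 and testing each for blocking by {N4, N9}:
Path 1: N6 ← N5 ← N4 ← N3 → N8 ← N7
  N4 is a chain here and N4 is conditioned on, so the path is blocked at N4.
Path 2: N6 ← N5 ← N4 ← N3 → N9 ← N8 ← N7
  N4 is a chain here and N4 is conditioned on, so the path is blocked at N4.
Path 3: N6 ← N1 → N9 ← N8 ← N7
  N1 is a fork and N1 is not conditioned on; N9 is a collider and N9 is conditioned on, which opens it; N8 is a chain and N8 is not conditioned on — no node blocks this path, so it is active.
Path 4: N6 ← N1 → N9 ← N3 → N8 ← N7
  N1 is a fork and N1 is not conditioned on; N9 is a collider and N9 is conditioned on, which opens it; N3 is a fork and N3 is not conditioned on; N8 is a collider and its descendant N9 is conditioned on, which opens it — no node blocks this path, so it is active.
Since the path N6 ← N1 → N9 ← N8 ← N7 is active, N6 and N7 are not d-separated given {N4, N9}.

No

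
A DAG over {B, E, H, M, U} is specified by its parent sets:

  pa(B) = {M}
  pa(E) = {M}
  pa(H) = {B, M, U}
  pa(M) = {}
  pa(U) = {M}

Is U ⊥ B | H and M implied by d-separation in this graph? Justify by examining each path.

No — U and B are not d-separated given {H, M}.

There are 4 undirected paths between U and B; checking each against the conditioning set {H, M}:
Path 1: U → H ← B
  H is a collider and H is conditioned on, which opens it — no node blocks this path, so it is active.
Path 2: U → H ← M → B
  M is a fork here and M is conditioned on, so the path is blocked at M.
Path 3: U ← M → H ← B
  M is a fork here and M is conditioned on, so the path is blocked at M.
Path 4: U ← M → B
  M is a fork here and M is conditioned on, so the path is blocked at M.
At least one path is unblocked, so d-separation fails.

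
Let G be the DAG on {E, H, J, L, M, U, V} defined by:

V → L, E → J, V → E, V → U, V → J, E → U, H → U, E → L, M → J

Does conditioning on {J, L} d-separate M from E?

No

We examine all 4 paths between M and E:
Path 1: M → J ← V → L ← E
  J is a collider and J is conditioned on, which opens it; V is a fork and V is not conditioned on; L is a collider and L is conditioned on, which opens it — no node blocks this path, so it is active.
Path 2: M → J ← V → U ← E
  U is a collider here and neither U nor any of its descendants is conditioned on, so the collider stays closed — the path is blocked at U.
Path 3: M → J ← V → E
  J is a collider and J is conditioned on, which opens it; V is a fork and V is not conditioned on — no node blocks this path, so it is active.
Path 4: M → J ← E
  J is a collider and J is conditioned on, which opens it — no node blocks this path, so it is active.
At least one path is unblocked, so d-separation fails.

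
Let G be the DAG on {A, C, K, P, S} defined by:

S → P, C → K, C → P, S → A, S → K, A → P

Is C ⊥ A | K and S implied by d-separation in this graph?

There are 4 undirected paths between C and A; checking each against the conditioning set {K, S}:
  1. C → K ← S → A — K:collider[open]; S:fork[blocks] ⇒ blocked
  2. C → K ← S → P ← A — K:collider[open]; S:fork[blocks]; P:collider[blocks] ⇒ blocked
  3. C → P ← A — P:collider[blocks] ⇒ blocked
  4. C → P ← S → A — P:collider[blocks]; S:fork[blocks] ⇒ blocked
Since every path is blocked, d-separation holds.

Yes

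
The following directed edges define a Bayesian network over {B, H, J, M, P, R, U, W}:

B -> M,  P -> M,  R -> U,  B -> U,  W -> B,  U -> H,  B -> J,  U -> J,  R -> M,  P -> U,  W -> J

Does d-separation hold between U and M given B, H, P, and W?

No

There are 5 undirected paths between U and M; checking each against the conditioning set {B, H, P, W}:
Path 1: U ← P → M
  P is a fork here and P is conditioned on, so the path is blocked at P.
Path 2: U ← B → M
  B is a fork here and B is conditioned on, so the path is blocked at B.
Path 3: U ← R → M
  R is a fork and R is not conditioned on — no node blocks this path, so it is active.
Path 4: U → J ← B → M
  J is a collider here and neither J nor any of its descendants is conditioned on, so the collider stays closed — the path is blocked at J.
Path 5: U → J ← W → B → M
  J is a collider here and neither J nor any of its descendants is conditioned on, so the collider stays closed — the path is blocked at J.
Because an active path exists, U and M are not d-separated.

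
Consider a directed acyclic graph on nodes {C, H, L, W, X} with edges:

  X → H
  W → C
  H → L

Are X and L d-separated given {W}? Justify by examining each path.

Only one path connects X and L:
  1. X → H → L — H:chain[open] ⇒ active
At least one path is unblocked, so d-separation fails.

No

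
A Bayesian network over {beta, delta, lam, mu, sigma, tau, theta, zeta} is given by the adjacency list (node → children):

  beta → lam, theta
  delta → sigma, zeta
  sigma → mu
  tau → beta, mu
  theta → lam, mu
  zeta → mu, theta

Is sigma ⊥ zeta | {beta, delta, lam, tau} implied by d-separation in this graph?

Yes — sigma and zeta are d-separated given {beta, delta, lam, tau}.

Enumerating the 5 paths from sigma to zeta and testing each for blocking by {beta, delta, lam, tau}:
Path 1: sigma → mu ← zeta
  mu is a collider here and neither mu nor any of its descendants is conditioned on, so the collider stays closed — the path is blocked at mu.
Path 2: sigma → mu ← tau → beta → lam ← theta ← zeta
  mu is a collider here and neither mu nor any of its descendants is conditioned on, so the collider stays closed — the path is blocked at mu.
Path 3: sigma → mu ← tau → beta → theta ← zeta
  mu is a collider here and neither mu nor any of its descendants is conditioned on, so the collider stays closed — the path is blocked at mu.
Path 4: sigma → mu ← theta ← zeta
  mu is a collider here and neither mu nor any of its descendants is conditioned on, so the collider stays closed — the path is blocked at mu.
Path 5: sigma ← delta → zeta
  delta is a fork here and delta is conditioned on, so the path is blocked at delta.
Since every path is blocked, d-separation holds.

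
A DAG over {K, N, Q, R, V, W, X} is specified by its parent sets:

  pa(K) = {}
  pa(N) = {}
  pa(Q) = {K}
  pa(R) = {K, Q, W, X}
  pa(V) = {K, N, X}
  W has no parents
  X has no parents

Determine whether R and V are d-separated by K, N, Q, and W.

No

3 paths connect R and V; each must be blocked for d-separation to hold:
Path 1: R ← Q ← K → V
  Q is a chain here and Q is conditioned on, so the path is blocked at Q.
Path 2: R ← K → V
  K is a fork here and K is conditioned on, so the path is blocked at K.
Path 3: R ← X → V
  X is a fork and X is not conditioned on — no node blocks this path, so it is active.
Because an active path exists, R and V are not d-separated.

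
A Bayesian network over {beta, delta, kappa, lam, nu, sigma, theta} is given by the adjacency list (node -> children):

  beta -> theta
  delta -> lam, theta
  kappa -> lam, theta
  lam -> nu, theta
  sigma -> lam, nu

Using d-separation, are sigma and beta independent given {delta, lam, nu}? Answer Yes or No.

Enumerating the 6 paths from sigma to beta and testing each for blocking by {delta, lam, nu}:
  1. sigma → nu ← lam ← kappa → theta ← beta — nu:collider[open]; lam:chain[blocks]; kappa:fork[open]; theta:collider[blocks] ⇒ blocked
  2. sigma → nu ← lam → theta ← beta — nu:collider[open]; lam:fork[blocks]; theta:collider[blocks] ⇒ blocked
  3. sigma → nu ← lam ← delta → theta ← beta — nu:collider[open]; lam:chain[blocks]; delta:fork[blocks]; theta:collider[blocks] ⇒ blocked
  4. sigma → lam ← kappa → theta ← beta — lam:collider[open]; kappa:fork[open]; theta:collider[blocks] ⇒ blocked
  5. sigma → lam → theta ← beta — lam:chain[blocks]; theta:collider[blocks] ⇒ blocked
  6. sigma → lam ← delta → theta ← beta — lam:collider[open]; delta:fork[blocks]; theta:collider[blocks] ⇒ blocked
Since every path is blocked, d-separation holds.

Yes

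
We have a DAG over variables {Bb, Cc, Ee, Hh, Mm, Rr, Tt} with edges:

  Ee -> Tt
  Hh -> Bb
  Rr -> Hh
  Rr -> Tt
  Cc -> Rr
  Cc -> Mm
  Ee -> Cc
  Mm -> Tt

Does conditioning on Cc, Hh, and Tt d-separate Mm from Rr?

Enumerating the 4 paths from Mm to Rr and testing each for blocking by {Cc, Hh, Tt}:
Path 1: Mm ← Cc → Rr
  Cc is a fork here and Cc is conditioned on, so the path is blocked at Cc.
Path 2: Mm ← Cc ← Ee → Tt ← Rr
  Cc is a chain here and Cc is conditioned on, so the path is blocked at Cc.
Path 3: Mm → Tt ← Rr
  Tt is a collider and Tt is conditioned on, which opens it — no node blocks this path, so it is active.
Path 4: Mm → Tt ← Ee → Cc → Rr
  Cc is a chain here and Cc is conditioned on, so the path is blocked at Cc.
Because an active path exists, Mm and Rr are not d-separated.

No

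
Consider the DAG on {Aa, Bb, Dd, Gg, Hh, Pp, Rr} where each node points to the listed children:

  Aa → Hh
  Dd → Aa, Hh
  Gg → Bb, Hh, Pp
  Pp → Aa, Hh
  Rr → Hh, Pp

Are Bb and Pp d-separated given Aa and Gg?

There are 5 undirected paths between Bb and Pp; checking each against the conditioning set {Aa, Gg}:
  1. Bb ← Gg → Hh ← Dd → Aa ← Pp — Gg:fork[blocks]; Hh:collider[blocks]; Dd:fork[open]; Aa:collider[open] ⇒ blocked
  2. Bb ← Gg → Hh ← Rr → Pp — Gg:fork[blocks]; Hh:collider[blocks]; Rr:fork[open] ⇒ blocked
  3. Bb ← Gg → Hh ← Pp — Gg:fork[blocks]; Hh:collider[blocks] ⇒ blocked
  4. Bb ← Gg → Hh ← Aa ← Pp — Gg:fork[blocks]; Hh:collider[blocks]; Aa:chain[blocks] ⇒ blocked
  5. Bb ← Gg → Pp — Gg:fork[blocks] ⇒ blocked
Every path is blocked, so Bb and Pp are d-separated given {Aa, Gg}.

Yes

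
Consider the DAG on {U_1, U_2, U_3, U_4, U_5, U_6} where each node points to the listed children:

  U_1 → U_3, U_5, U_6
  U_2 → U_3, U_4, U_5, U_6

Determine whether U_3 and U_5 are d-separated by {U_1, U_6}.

Enumerating the 4 paths from U_3 to U_5 and testing each for blocking by {U_1, U_6}:
Path 1: U_3 ← U_2 → U_6 ← U_1 → U_5
  U_1 is a fork here and U_1 is conditioned on, so the path is blocked at U_1.
Path 2: U_3 ← U_2 → U_5
  U_2 is a fork and U_2 is not conditioned on — no node blocks this path, so it is active.
Path 3: U_3 ← U_1 → U_6 ← U_2 → U_5
  U_1 is a fork here and U_1 is conditioned on, so the path is blocked at U_1.
Path 4: U_3 ← U_1 → U_5
  U_1 is a fork here and U_1 is conditioned on, so the path is blocked at U_1.
Since the path U_3 ← U_2 → U_5 is active, U_3 and U_5 are not d-separated given {U_1, U_6}.

No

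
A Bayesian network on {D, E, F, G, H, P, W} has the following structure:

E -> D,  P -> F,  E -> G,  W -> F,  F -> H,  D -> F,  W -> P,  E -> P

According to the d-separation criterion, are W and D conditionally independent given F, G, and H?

No — W and D are not d-separated given {F, G, H}.

We examine all 4 paths between W and D:
Path 1: W → P ← E → D
  P is a collider and its descendant H is conditioned on, which opens it; E is a fork and E is not conditioned on — no node blocks this path, so it is active.
Path 2: W → P → F ← D
  P is a chain and P is not conditioned on; F is a collider and F is conditioned on, which opens it — no node blocks this path, so it is active.
Path 3: W → F ← P ← E → D
  F is a collider and F is conditioned on, which opens it; P is a chain and P is not conditioned on; E is a fork and E is not conditioned on — no node blocks this path, so it is active.
Path 4: W → F ← D
  F is a collider and F is conditioned on, which opens it — no node blocks this path, so it is active.
At least one path is unblocked, so d-separation fails.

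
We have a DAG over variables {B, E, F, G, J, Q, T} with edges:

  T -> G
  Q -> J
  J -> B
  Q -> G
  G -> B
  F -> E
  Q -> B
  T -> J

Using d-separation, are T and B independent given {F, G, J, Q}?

Yes

We examine all 6 paths between T and B:
Path 1: T → G ← Q → B
  Q is a fork here and Q is conditioned on, so the path is blocked at Q.
Path 2: T → G ← Q → J → B
  Q is a fork here and Q is conditioned on, so the path is blocked at Q.
Path 3: T → G → B
  G is a chain here and G is conditioned on, so the path is blocked at G.
Path 4: T → J ← Q → B
  Q is a fork here and Q is conditioned on, so the path is blocked at Q.
Path 5: T → J ← Q → G → B
  Q is a fork here and Q is conditioned on, so the path is blocked at Q.
Path 6: T → J → B
  J is a chain here and J is conditioned on, so the path is blocked at J.
All paths are blocked; T ⊥ B | {F, G, J, Q} holds.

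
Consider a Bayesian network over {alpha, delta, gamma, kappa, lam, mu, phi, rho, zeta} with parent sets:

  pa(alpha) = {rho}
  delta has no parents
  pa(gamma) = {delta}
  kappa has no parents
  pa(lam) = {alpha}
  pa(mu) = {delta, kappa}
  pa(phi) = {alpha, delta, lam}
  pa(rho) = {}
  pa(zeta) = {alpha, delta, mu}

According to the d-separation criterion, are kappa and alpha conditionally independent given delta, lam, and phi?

Yes

There are 6 undirected paths between kappa and alpha; checking each against the conditioning set {delta, lam, phi}:
Path 1: kappa → mu ← delta → zeta ← alpha
  mu is a collider here and neither mu nor any of its descendants is conditioned on, so the collider stays closed — the path is blocked at mu.
Path 2: kappa → mu ← delta → phi ← alpha
  mu is a collider here and neither mu nor any of its descendants is conditioned on, so the collider stays closed — the path is blocked at mu.
Path 3: kappa → mu ← delta → phi ← lam ← alpha
  mu is a collider here and neither mu nor any of its descendants is conditioned on, so the collider stays closed — the path is blocked at mu.
Path 4: kappa → mu → zeta ← delta → phi ← alpha
  zeta is a collider here and neither zeta nor any of its descendants is conditioned on, so the collider stays closed — the path is blocked at zeta.
Path 5: kappa → mu → zeta ← delta → phi ← lam ← alpha
  zeta is a collider here and neither zeta nor any of its descendants is conditioned on, so the collider stays closed — the path is blocked at zeta.
Path 6: kappa → mu → zeta ← alpha
  zeta is a collider here and neither zeta nor any of its descendants is conditioned on, so the collider stays closed — the path is blocked at zeta.
All paths are blocked; kappa ⊥ alpha | {delta, lam, phi} holds.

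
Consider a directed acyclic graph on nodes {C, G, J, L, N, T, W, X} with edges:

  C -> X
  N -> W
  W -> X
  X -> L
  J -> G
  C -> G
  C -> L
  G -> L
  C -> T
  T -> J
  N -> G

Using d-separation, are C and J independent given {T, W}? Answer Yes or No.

Yes

Enumerating the 6 paths from C to J and testing each for blocking by {T, W}:
Path 1: C → X ← W ← N → G ← J
  X is a collider here and neither X nor any of its descendants is conditioned on, so the collider stays closed — the path is blocked at X.
Path 2: C → X → L ← G ← J
  L is a collider here and neither L nor any of its descendants is conditioned on, so the collider stays closed — the path is blocked at L.
Path 3: C → G ← J
  G is a collider here and neither G nor any of its descendants is conditioned on, so the collider stays closed — the path is blocked at G.
Path 4: C → L ← X ← W ← N → G ← J
  L is a collider here and neither L nor any of its descendants is conditioned on, so the collider stays closed — the path is blocked at L.
Path 5: C → L ← G ← J
  L is a collider here and neither L nor any of its descendants is conditioned on, so the collider stays closed — the path is blocked at L.
Path 6: C → T → J
  T is a chain here and T is conditioned on, so the path is blocked at T.
Every path is blocked, so C and J are d-separated given {T, W}.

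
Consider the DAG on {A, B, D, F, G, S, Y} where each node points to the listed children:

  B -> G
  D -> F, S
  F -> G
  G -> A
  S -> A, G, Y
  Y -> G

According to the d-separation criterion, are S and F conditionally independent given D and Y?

Yes

Enumerating the 4 paths from S to F and testing each for blocking by {D, Y}:
  1. S → A ← G ← F — A:collider[blocks]; G:chain[open] ⇒ blocked
  2. S → Y → G ← F — Y:chain[blocks]; G:collider[blocks] ⇒ blocked
  3. S ← D → F — D:fork[blocks] ⇒ blocked
  4. S → G ← F — G:collider[blocks] ⇒ blocked
Every path is blocked, so S and F are d-separated given {D, Y}.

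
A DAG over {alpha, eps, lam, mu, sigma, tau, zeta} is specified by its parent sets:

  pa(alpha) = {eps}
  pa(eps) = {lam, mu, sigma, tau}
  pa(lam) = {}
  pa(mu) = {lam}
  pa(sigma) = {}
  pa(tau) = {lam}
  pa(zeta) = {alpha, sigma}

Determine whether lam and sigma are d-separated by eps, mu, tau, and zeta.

No

6 paths connect lam and sigma; each must be blocked for d-separation to hold:
  1. lam → mu → eps ← sigma — mu:chain[blocks]; eps:collider[open] ⇒ blocked
  2. lam → mu → eps → alpha → zeta ← sigma — mu:chain[blocks]; eps:chain[blocks]; alpha:chain[open]; zeta:collider[open] ⇒ blocked
  3. lam → tau → eps ← sigma — tau:chain[blocks]; eps:collider[open] ⇒ blocked
  4. lam → tau → eps → alpha → zeta ← sigma — tau:chain[blocks]; eps:chain[blocks]; alpha:chain[open]; zeta:collider[open] ⇒ blocked
  5. lam → eps ← sigma — eps:collider[open] ⇒ active
  6. lam → eps → alpha → zeta ← sigma — eps:chain[blocks]; alpha:chain[open]; zeta:collider[open] ⇒ blocked
Since the path lam → eps ← sigma is active, lam and sigma are not d-separated given {eps, mu, tau, zeta}.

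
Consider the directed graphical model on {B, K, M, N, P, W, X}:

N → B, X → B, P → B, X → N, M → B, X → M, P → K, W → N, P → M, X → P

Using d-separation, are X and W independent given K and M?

Yes

We examine all 6 paths between X and W:
Path 1: X → M → B ← N ← W
  M is a chain here and M is conditioned on, so the path is blocked at M.
Path 2: X → M ← P → B ← N ← W
  B is a collider here and neither B nor any of its descendants is conditioned on, so the collider stays closed — the path is blocked at B.
Path 3: X → B ← N ← W
  B is a collider here and neither B nor any of its descendants is conditioned on, so the collider stays closed — the path is blocked at B.
Path 4: X → N ← W
  N is a collider here and neither N nor any of its descendants is conditioned on, so the collider stays closed — the path is blocked at N.
Path 5: X → P → M → B ← N ← W
  M is a chain here and M is conditioned on, so the path is blocked at M.
Path 6: X → P → B ← N ← W
  B is a collider here and neither B nor any of its descendants is conditioned on, so the collider stays closed — the path is blocked at B.
Since every path is blocked, d-separation holds.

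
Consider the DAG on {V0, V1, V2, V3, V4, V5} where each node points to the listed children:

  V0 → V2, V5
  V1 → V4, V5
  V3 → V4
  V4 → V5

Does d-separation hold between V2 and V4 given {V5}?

No

Enumerating the 2 paths from V2 to V4 and testing each for blocking by {V5}:
Path 1: V2 ← V0 → V5 ← V1 → V4
  V0 is a fork and V0 is not conditioned on; V5 is a collider and V5 is conditioned on, which opens it; V1 is a fork and V1 is not conditioned on — no node blocks this path, so it is active.
Path 2: V2 ← V0 → V5 ← V4
  V0 is a fork and V0 is not conditioned on; V5 is a collider and V5 is conditioned on, which opens it — no node blocks this path, so it is active.
Since the path V2 ← V0 → V5 ← V1 → V4 is active, V2 and V4 are not d-separated given {V5}.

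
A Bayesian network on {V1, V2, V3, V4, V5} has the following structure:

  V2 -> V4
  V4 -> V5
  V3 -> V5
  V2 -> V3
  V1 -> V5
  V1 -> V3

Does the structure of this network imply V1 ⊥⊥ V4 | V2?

Yes

There are 4 undirected paths between V1 and V4; checking each against the conditioning set {V2}:
Path 1: V1 → V5 ← V4
  V5 is a collider here and neither V5 nor any of its descendants is conditioned on, so the collider stays closed — the path is blocked at V5.
Path 2: V1 → V5 ← V3 ← V2 → V4
  V5 is a collider here and neither V5 nor any of its descendants is conditioned on, so the collider stays closed — the path is blocked at V5.
Path 3: V1 → V3 → V5 ← V4
  V5 is a collider here and neither V5 nor any of its descendants is conditioned on, so the collider stays closed — the path is blocked at V5.
Path 4: V1 → V3 ← V2 → V4
  V3 is a collider here and neither V3 nor any of its descendants is conditioned on, so the collider stays closed — the path is blocked at V3.
Since every path is blocked, d-separation holds.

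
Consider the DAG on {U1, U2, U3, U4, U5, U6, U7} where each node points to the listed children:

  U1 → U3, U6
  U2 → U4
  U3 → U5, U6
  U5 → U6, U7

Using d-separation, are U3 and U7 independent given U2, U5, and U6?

Yes

There are 3 undirected paths between U3 and U7; checking each against the conditioning set {U2, U5, U6}:
  1. U3 ← U1 → U6 ← U5 → U7 — U1:fork[open]; U6:collider[open]; U5:fork[blocks] ⇒ blocked
  2. U3 → U6 ← U5 → U7 — U6:collider[open]; U5:fork[blocks] ⇒ blocked
  3. U3 → U5 → U7 — U5:chain[blocks] ⇒ blocked
All paths are blocked; U3 ⊥ U7 | {U2, U5, U6} holds.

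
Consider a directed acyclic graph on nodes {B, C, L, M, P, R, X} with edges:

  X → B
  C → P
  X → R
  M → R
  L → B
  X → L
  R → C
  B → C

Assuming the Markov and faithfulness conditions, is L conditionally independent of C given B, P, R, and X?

There are 4 undirected paths between L and C; checking each against the conditioning set {B, P, R, X}:
  1. L → B → C — B:chain[blocks] ⇒ blocked
  2. L → B ← X → R → C — B:collider[open]; X:fork[blocks]; R:chain[blocks] ⇒ blocked
  3. L ← X → R → C — X:fork[blocks]; R:chain[blocks] ⇒ blocked
  4. L ← X → B → C — X:fork[blocks]; B:chain[blocks] ⇒ blocked
Since every path is blocked, d-separation holds.

Yes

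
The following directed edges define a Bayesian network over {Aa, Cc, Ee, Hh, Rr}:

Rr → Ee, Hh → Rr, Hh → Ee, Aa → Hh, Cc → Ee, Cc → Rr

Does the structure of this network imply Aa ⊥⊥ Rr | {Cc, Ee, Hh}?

Yes — Aa and Rr are d-separated given {Cc, Ee, Hh}.

We examine all 3 paths between Aa and Rr:
Path 1: Aa → Hh → Ee ← Rr
  Hh is a chain here and Hh is conditioned on, so the path is blocked at Hh.
Path 2: Aa → Hh → Ee ← Cc → Rr
  Hh is a chain here and Hh is conditioned on, so the path is blocked at Hh.
Path 3: Aa → Hh → Rr
  Hh is a chain here and Hh is conditioned on, so the path is blocked at Hh.
All paths are blocked; Aa ⊥ Rr | {Cc, Ee, Hh} holds.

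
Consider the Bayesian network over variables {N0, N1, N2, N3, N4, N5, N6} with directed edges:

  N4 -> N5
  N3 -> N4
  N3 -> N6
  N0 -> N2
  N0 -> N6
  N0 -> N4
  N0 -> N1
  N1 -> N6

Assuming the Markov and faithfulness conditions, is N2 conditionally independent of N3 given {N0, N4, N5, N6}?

Yes — N2 and N3 are d-separated given {N0, N4, N5, N6}.

We examine all 3 paths between N2 and N3:
Path 1: N2 ← N0 → N4 ← N3
  N0 is a fork here and N0 is conditioned on, so the path is blocked at N0.
Path 2: N2 ← N0 → N6 ← N3
  N0 is a fork here and N0 is conditioned on, so the path is blocked at N0.
Path 3: N2 ← N0 → N1 → N6 ← N3
  N0 is a fork here and N0 is conditioned on, so the path is blocked at N0.
All paths are blocked; N2 ⊥ N3 | {N0, N4, N5, N6} holds.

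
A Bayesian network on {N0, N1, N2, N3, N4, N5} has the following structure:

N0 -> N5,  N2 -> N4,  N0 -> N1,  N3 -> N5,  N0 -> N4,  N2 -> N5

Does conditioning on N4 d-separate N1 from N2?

No

We examine all 2 paths between N1 and N2:
  1. N1 ← N0 → N4 ← N2 — N0:fork[open]; N4:collider[open] ⇒ active
  2. N1 ← N0 → N5 ← N2 — N0:fork[open]; N5:collider[blocks] ⇒ blocked
Since the path N1 ← N0 → N4 ← N2 is active, N1 and N2 are not d-separated given {N4}.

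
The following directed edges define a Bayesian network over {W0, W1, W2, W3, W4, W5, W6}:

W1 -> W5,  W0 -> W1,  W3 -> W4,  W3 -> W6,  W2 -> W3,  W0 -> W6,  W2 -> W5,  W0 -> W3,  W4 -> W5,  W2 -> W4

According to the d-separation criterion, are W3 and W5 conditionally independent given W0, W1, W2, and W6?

There are 6 undirected paths between W3 and W5; checking each against the conditioning set {W0, W1, W2, W6}:
  1. W3 → W6 ← W0 → W1 → W5 — W6:collider[open]; W0:fork[blocks]; W1:chain[blocks] ⇒ blocked
  2. W3 → W4 → W5 — W4:chain[open] ⇒ active
  3. W3 → W4 ← W2 → W5 — W4:collider[blocks]; W2:fork[blocks] ⇒ blocked
  4. W3 ← W0 → W1 → W5 — W0:fork[blocks]; W1:chain[blocks] ⇒ blocked
  5. W3 ← W2 → W5 — W2:fork[blocks] ⇒ blocked
  6. W3 ← W2 → W4 → W5 — W2:fork[blocks]; W4:chain[open] ⇒ blocked
Because an active path exists, W3 and W5 are not d-separated.

No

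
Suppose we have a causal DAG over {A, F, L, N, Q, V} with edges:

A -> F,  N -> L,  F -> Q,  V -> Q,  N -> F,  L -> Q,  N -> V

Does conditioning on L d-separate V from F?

Enumerating the 4 paths from V to F and testing each for blocking by {L}:
Path 1: V ← N → F
  N is a fork and N is not conditioned on — no node blocks this path, so it is active.
Path 2: V ← N → L → Q ← F
  L is a chain here and L is conditioned on, so the path is blocked at L.
Path 3: V → Q ← F
  Q is a collider here and neither Q nor any of its descendants is conditioned on, so the collider stays closed — the path is blocked at Q.
Path 4: V → Q ← L ← N → F
  Q is a collider here and neither Q nor any of its descendants is conditioned on, so the collider stays closed — the path is blocked at Q.
Because an active path exists, V and F are not d-separated.

No — V and F are not d-separated given {L}.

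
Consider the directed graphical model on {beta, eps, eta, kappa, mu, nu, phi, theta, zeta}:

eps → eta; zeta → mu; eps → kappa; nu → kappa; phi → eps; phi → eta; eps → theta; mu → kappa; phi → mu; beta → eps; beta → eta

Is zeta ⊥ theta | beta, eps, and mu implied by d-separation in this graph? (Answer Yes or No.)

There are 4 undirected paths between zeta and theta; checking each against the conditioning set {beta, eps, mu}:
Path 1: zeta → mu ← phi → eta ← eps → theta
  eta is a collider here and neither eta nor any of its descendants is conditioned on, so the collider stays closed — the path is blocked at eta.
Path 2: zeta → mu ← phi → eta ← beta → eps → theta
  eta is a collider here and neither eta nor any of its descendants is conditioned on, so the collider stays closed — the path is blocked at eta.
Path 3: zeta → mu ← phi → eps → theta
  eps is a chain here and eps is conditioned on, so the path is blocked at eps.
Path 4: zeta → mu → kappa ← eps → theta
  mu is a chain here and mu is conditioned on, so the path is blocked at mu.
Every path is blocked, so zeta and theta are d-separated given {beta, eps, mu}.

Yes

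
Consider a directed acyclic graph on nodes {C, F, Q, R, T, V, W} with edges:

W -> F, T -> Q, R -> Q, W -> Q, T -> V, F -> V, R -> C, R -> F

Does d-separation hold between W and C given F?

There are 4 undirected paths between W and C; checking each against the conditioning set {F}:
Path 1: W → F ← R → C
  F is a collider and F is conditioned on, which opens it; R is a fork and R is not conditioned on — no node blocks this path, so it is active.
Path 2: W → F → V ← T → Q ← R → C
  F is a chain here and F is conditioned on, so the path is blocked at F.
Path 3: W → Q ← T → V ← F ← R → C
  Q is a collider here and neither Q nor any of its descendants is conditioned on, so the collider stays closed — the path is blocked at Q.
Path 4: W → Q ← R → C
  Q is a collider here and neither Q nor any of its descendants is conditioned on, so the collider stays closed — the path is blocked at Q.
At least one path is unblocked, so d-separation fails.

No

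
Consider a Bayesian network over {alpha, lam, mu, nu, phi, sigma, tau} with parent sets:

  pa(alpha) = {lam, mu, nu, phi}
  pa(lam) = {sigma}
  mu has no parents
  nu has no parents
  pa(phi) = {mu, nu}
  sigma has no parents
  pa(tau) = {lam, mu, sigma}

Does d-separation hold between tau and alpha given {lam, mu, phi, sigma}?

Yes — tau and alpha are d-separated given {lam, mu, phi, sigma}.

We examine all 5 paths between tau and alpha:
Path 1: tau ← mu → alpha
  mu is a fork here and mu is conditioned on, so the path is blocked at mu.
Path 2: tau ← mu → phi → alpha
  mu is a fork here and mu is conditioned on, so the path is blocked at mu.
Path 3: tau ← mu → phi ← nu → alpha
  mu is a fork here and mu is conditioned on, so the path is blocked at mu.
Path 4: tau ← sigma → lam → alpha
  sigma is a fork here and sigma is conditioned on, so the path is blocked at sigma.
Path 5: tau ← lam → alpha
  lam is a fork here and lam is conditioned on, so the path is blocked at lam.
Since every path is blocked, d-separation holds.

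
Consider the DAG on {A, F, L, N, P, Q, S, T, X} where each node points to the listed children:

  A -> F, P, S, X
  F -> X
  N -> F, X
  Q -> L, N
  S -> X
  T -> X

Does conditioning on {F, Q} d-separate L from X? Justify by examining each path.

Yes

There are 4 undirected paths between L and X; checking each against the conditioning set {F, Q}:
Path 1: L ← Q → N → F ← A → S → X
  Q is a fork here and Q is conditioned on, so the path is blocked at Q.
Path 2: L ← Q → N → F ← A → X
  Q is a fork here and Q is conditioned on, so the path is blocked at Q.
Path 3: L ← Q → N → F → X
  Q is a fork here and Q is conditioned on, so the path is blocked at Q.
Path 4: L ← Q → N → X
  Q is a fork here and Q is conditioned on, so the path is blocked at Q.
Every path is blocked, so L and X are d-separated given {F, Q}.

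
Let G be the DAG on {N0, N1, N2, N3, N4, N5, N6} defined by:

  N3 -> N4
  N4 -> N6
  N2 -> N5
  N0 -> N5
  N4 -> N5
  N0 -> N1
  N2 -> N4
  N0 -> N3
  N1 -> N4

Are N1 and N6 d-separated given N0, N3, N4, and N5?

Yes

We examine all 4 paths between N1 and N6:
Path 1: N1 → N4 → N6
  N4 is a chain here and N4 is conditioned on, so the path is blocked at N4.
Path 2: N1 ← N0 → N3 → N4 → N6
  N0 is a fork here and N0 is conditioned on, so the path is blocked at N0.
Path 3: N1 ← N0 → N5 ← N2 → N4 → N6
  N0 is a fork here and N0 is conditioned on, so the path is blocked at N0.
Path 4: N1 ← N0 → N5 ← N4 → N6
  N0 is a fork here and N0 is conditioned on, so the path is blocked at N0.
Since every path is blocked, d-separation holds.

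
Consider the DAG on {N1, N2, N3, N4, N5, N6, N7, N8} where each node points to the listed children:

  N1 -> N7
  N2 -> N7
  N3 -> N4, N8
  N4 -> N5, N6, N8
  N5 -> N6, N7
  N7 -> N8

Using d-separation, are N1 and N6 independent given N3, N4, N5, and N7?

We examine all 6 paths between N1 and N6:
  1. N1 → N7 ← N5 ← N4 → N6 — N7:collider[open]; N5:chain[blocks]; N4:fork[blocks] ⇒ blocked
  2. N1 → N7 ← N5 → N6 — N7:collider[open]; N5:fork[blocks] ⇒ blocked
  3. N1 → N7 → N8 ← N4 → N5 → N6 — N7:chain[blocks]; N8:collider[blocks]; N4:fork[blocks]; N5:chain[blocks] ⇒ blocked
  4. N1 → N7 → N8 ← N4 → N6 — N7:chain[blocks]; N8:collider[blocks]; N4:fork[blocks] ⇒ blocked
  5. N1 → N7 → N8 ← N3 → N4 → N5 → N6 — N7:chain[blocks]; N8:collider[blocks]; N3:fork[blocks]; N4:chain[blocks]; N5:chain[blocks] ⇒ blocked
  6. N1 → N7 → N8 ← N3 → N4 → N6 — N7:chain[blocks]; N8:collider[blocks]; N3:fork[blocks]; N4:chain[blocks] ⇒ blocked
Since every path is blocked, d-separation holds.

Yes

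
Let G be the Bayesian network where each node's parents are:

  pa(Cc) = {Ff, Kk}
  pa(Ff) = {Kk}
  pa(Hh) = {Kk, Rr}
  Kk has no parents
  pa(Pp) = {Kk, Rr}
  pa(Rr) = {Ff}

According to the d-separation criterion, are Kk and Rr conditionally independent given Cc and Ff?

Enumerating the 4 paths from Kk to Rr and testing each for blocking by {Cc, Ff}:
Path 1: Kk → Ff → Rr
  Ff is a chain here and Ff is conditioned on, so the path is blocked at Ff.
Path 2: Kk → Cc ← Ff → Rr
  Ff is a fork here and Ff is conditioned on, so the path is blocked at Ff.
Path 3: Kk → Pp ← Rr
  Pp is a collider here and neither Pp nor any of its descendants is conditioned on, so the collider stays closed — the path is blocked at Pp.
Path 4: Kk → Hh ← Rr
  Hh is a collider here and neither Hh nor any of its descendants is conditioned on, so the collider stays closed — the path is blocked at Hh.
All paths are blocked; Kk ⊥ Rr | {Cc, Ff} holds.

Yes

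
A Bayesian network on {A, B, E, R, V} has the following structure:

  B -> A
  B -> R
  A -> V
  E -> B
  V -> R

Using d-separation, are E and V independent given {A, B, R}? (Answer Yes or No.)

Yes — E and V are d-separated given {A, B, R}.

We examine all 2 paths between E and V:
  1. E → B → R ← V — B:chain[blocks]; R:collider[open] ⇒ blocked
  2. E → B → A → V — B:chain[blocks]; A:chain[blocks] ⇒ blocked
Every path is blocked, so E and V are d-separated given {A, B, R}.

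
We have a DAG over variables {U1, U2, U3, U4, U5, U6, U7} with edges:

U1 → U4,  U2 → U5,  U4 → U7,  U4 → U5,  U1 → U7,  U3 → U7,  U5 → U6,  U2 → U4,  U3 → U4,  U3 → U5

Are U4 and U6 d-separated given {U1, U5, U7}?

Yes

5 paths connect U4 and U6; each must be blocked for d-separation to hold:
  1. U4 ← U2 → U5 → U6 — U2:fork[open]; U5:chain[blocks] ⇒ blocked
  2. U4 → U5 → U6 — U5:chain[blocks] ⇒ blocked
  3. U4 ← U3 → U5 → U6 — U3:fork[open]; U5:chain[blocks] ⇒ blocked
  4. U4 ← U1 → U7 ← U3 → U5 → U6 — U1:fork[blocks]; U7:collider[open]; U3:fork[open]; U5:chain[blocks] ⇒ blocked
  5. U4 → U7 ← U3 → U5 → U6 — U7:collider[open]; U3:fork[open]; U5:chain[blocks] ⇒ blocked
Every path is blocked, so U4 and U6 are d-separated given {U1, U5, U7}.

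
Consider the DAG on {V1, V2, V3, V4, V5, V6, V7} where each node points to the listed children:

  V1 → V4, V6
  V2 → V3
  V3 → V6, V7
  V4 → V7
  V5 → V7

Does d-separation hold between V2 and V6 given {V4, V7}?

No — V2 and V6 are not d-separated given {V4, V7}.

2 paths connect V2 and V6; each must be blocked for d-separation to hold:
Path 1: V2 → V3 → V6
  V3 is a chain and V3 is not conditioned on — no node blocks this path, so it is active.
Path 2: V2 → V3 → V7 ← V4 ← V1 → V6
  V4 is a chain here and V4 is conditioned on, so the path is blocked at V4.
Since the path V2 → V3 → V6 is active, V2 and V6 are not d-separated given {V4, V7}.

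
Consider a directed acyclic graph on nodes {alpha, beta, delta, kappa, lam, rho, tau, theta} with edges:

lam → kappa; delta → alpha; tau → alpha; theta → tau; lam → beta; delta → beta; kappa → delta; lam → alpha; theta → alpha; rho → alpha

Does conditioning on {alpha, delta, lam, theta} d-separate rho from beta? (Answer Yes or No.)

Yes

There are 4 undirected paths between rho and beta; checking each against the conditioning set {alpha, delta, lam, theta}:
Path 1: rho → alpha ← delta ← kappa ← lam → beta
  delta is a chain here and delta is conditioned on, so the path is blocked at delta.
Path 2: rho → alpha ← delta → beta
  delta is a fork here and delta is conditioned on, so the path is blocked at delta.
Path 3: rho → alpha ← lam → kappa → delta → beta
  lam is a fork here and lam is conditioned on, so the path is blocked at lam.
Path 4: rho → alpha ← lam → beta
  lam is a fork here and lam is conditioned on, so the path is blocked at lam.
All paths are blocked; rho ⊥ beta | {alpha, delta, lam, theta} holds.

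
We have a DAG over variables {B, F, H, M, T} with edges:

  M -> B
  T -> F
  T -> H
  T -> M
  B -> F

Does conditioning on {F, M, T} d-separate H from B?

There are 2 undirected paths between H and B; checking each against the conditioning set {F, M, T}:
  1. H ← T → M → B — T:fork[blocks]; M:chain[blocks] ⇒ blocked
  2. H ← T → F ← B — T:fork[blocks]; F:collider[open] ⇒ blocked
Every path is blocked, so H and B are d-separated given {F, M, T}.

Yes — H and B are d-separated given {F, M, T}.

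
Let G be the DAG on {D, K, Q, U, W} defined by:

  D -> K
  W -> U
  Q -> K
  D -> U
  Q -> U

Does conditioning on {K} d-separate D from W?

Yes

We examine all 2 paths between D and W:
Path 1: D → K ← Q → U ← W
  U is a collider here and neither U nor any of its descendants is conditioned on, so the collider stays closed — the path is blocked at U.
Path 2: D → U ← W
  U is a collider here and neither U nor any of its descendants is conditioned on, so the collider stays closed — the path is blocked at U.
Every path is blocked, so D and W are d-separated given {K}.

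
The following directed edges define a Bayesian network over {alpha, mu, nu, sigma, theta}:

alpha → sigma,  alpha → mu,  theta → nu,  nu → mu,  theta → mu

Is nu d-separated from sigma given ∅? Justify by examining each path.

We examine all 2 paths between nu and sigma:
Path 1: nu → mu ← alpha → sigma
  mu is a collider here and neither mu nor any of its descendants is conditioned on, so the collider stays closed — the path is blocked at mu.
Path 2: nu ← theta → mu ← alpha → sigma
  mu is a collider here and neither mu nor any of its descendants is conditioned on, so the collider stays closed — the path is blocked at mu.
Every path is blocked, so nu and sigma are d-separated given ∅.

Yes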